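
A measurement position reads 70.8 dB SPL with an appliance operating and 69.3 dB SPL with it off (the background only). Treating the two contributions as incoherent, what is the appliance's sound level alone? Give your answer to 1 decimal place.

65.5 dB SPL

Subtract intensities: L_src = 10·log₁₀(10^(L_total/10) − 10^(L_bg/10)).
L_src = 10·log₁₀(10^(70.8/10) − 10^(69.3/10)) = 10·log₁₀(3511000) = 65.5 dB SPL.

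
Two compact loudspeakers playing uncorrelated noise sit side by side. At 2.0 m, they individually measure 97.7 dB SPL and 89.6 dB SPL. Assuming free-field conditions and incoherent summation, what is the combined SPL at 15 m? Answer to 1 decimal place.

Combined at 2.0 m: 10·log₁₀(10^(97.7/10)+10^(89.6/10)) = 98.33 dB SPL.
Then apply −20·log₁₀(15/2.0) = -17.50 dB → 80.8 dB SPL.

80.8 dB SPL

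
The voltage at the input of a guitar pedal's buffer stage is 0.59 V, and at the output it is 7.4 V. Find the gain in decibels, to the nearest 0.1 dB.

22.0 dB

For a voltage ratio, dB = 20·log₁₀(V₂/V₁).
20·log₁₀(7.4/0.59) = 20·log₁₀(12.54) = 22.0 dB.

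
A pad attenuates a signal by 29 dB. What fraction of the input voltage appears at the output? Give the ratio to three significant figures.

0.0355

Voltage ratio = 10^(dB/20).
10^(-29/20) = 10^(-1.450) = 0.0355.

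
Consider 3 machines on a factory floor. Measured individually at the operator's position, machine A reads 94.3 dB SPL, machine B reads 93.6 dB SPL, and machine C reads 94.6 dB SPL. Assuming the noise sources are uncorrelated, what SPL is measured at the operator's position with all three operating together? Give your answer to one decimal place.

99.0 dB SPL

Add the sources as powers (linear), then convert back to dB:
L_total = 10·log₁₀(10^(94.3/10) + 10^(93.6/10) + 10^(94.6/10)) = 10·log₁₀(7866000000) = 99.0 dB SPL.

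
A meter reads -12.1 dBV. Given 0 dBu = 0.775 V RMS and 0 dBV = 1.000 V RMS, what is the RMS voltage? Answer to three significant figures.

V = 1.000 V × 10^(-12.1/20).
= 1.000 × 0.2483 = 0.248 V.

0.248 V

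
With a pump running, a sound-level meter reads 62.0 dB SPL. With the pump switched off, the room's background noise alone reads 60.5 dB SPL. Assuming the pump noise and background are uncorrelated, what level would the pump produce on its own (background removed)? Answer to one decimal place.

Background correction is a power subtraction:
L_src = 10·log₁₀(10^(62.0/10) − 10^(60.5/10)) = 10·log₁₀(462900) = 56.7 dB SPL.

56.7 dB SPL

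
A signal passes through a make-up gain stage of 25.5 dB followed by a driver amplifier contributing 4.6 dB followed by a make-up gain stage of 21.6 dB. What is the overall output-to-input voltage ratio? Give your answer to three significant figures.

Net gain = 25.5 + 4.6 + 21.6 = 51.7 dB.
Voltage ratio = 10^(51.7/20) = 385.

385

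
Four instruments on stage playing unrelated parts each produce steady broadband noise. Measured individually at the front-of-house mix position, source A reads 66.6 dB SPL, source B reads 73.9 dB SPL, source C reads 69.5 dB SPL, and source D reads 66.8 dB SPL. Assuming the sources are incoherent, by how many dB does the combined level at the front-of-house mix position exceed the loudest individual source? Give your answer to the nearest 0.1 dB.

2.4 dB

Incoherent sources sum as intensities:
L_total = 10·log₁₀(10^(66.6/10) + 10^(73.9/10) + 10^(69.5/10) + 10^(66.8/10)) = 76.32 dB SPL.
Excess over the loudest (73.9 dB): 76.32 − 73.9 = 2.4 dB.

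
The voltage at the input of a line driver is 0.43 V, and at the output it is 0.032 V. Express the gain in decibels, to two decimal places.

-22.57 dB

Voltage is an amplitude quantity, so gain = 20·log₁₀(V_out/V_in).
20·log₁₀(0.032/0.43) = 20·log₁₀(0.07442) = -22.57 dB.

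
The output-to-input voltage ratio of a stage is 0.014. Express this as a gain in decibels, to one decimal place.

Voltage is an amplitude quantity, so gain = 20·log₁₀(V_out/V_in).
20·log₁₀(0.014) = -37.1 dB.

-37.1 dB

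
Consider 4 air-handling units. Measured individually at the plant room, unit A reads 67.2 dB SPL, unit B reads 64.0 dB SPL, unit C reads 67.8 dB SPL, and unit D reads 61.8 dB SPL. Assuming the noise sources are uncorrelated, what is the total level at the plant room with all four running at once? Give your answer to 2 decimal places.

71.85 dB SPL

Incoherent sources sum as intensities:
L_total = 10·log₁₀(10^(67.2/10) + 10^(64.0/10) + 10^(67.8/10) + 10^(61.8/10)) = 10·log₁₀(15300000) = 71.85 dB SPL.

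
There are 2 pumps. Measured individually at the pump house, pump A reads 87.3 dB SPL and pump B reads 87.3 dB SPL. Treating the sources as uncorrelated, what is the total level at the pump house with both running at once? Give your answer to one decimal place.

90.3 dB SPL

Incoherent sources sum as intensities:
L_total = 10·log₁₀(10^(87.3/10) + 10^(87.3/10)) = 10·log₁₀(1074000000) = 90.3 dB SPL.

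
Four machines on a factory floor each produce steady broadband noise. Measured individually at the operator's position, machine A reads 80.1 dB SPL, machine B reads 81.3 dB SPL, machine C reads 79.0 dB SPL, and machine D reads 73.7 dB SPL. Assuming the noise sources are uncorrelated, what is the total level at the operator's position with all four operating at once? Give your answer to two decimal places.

85.32 dB SPL

Uncorrelated sources add in intensity (power), not in dB.
L_total = 10·log₁₀(10^(80.1/10) + 10^(81.3/10) + 10^(79.0/10) + 10^(73.7/10)) = 10·log₁₀(340100000) = 85.32 dB SPL.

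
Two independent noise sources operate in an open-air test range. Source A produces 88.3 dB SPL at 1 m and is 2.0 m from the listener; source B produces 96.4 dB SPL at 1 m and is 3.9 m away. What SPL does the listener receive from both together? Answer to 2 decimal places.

At the listener: L_A = 88.3 − 20·log₁₀(2.0) = 82.279 dB; L_B = 96.4 − 20·log₁₀(3.9) = 84.579 dB.
Combined: 10·log₁₀(10^(82.279/10)+10^(84.579/10)) = 86.59 dB SPL.

86.59 dB SPL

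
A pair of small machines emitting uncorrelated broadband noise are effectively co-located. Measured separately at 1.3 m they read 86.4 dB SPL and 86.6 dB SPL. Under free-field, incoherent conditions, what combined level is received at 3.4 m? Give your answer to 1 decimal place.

81.2 dB SPL

Combined at 1.3 m: 10·log₁₀(10^(86.4/10)+10^(86.6/10)) = 89.51 dB SPL.
Then apply −20·log₁₀(3.4/1.3) = -8.35 dB → 81.2 dB SPL.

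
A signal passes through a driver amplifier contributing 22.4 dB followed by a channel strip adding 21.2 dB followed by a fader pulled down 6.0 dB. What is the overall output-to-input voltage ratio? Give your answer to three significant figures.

75.9

Net gain = 22.4 + 21.2 + (−6.0) = 37.6 dB.
Voltage ratio = 10^(37.6/20) = 75.9.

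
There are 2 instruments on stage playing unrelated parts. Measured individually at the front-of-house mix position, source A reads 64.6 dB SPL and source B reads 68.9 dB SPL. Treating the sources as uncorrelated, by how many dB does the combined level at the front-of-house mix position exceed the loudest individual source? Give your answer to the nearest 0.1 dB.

1.4 dB

Incoherent sources sum as intensities:
L_total = 10·log₁₀(10^(64.6/10) + 10^(68.9/10)) = 70.27 dB SPL.
Excess over the loudest (68.9 dB): 70.27 − 68.9 = 1.4 dB.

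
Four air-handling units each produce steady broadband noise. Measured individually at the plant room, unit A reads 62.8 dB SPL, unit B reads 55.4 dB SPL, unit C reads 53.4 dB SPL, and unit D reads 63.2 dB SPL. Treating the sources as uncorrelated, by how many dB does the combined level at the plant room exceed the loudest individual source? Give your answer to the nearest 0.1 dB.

Uncorrelated sources add in intensity (power), not in dB.
L_total = 10·log₁₀(10^(62.8/10) + 10^(55.4/10) + 10^(53.4/10) + 10^(63.2/10)) = 66.59 dB SPL.
Excess over the loudest (63.2 dB): 66.59 − 63.2 = 3.4 dB.

3.4 dB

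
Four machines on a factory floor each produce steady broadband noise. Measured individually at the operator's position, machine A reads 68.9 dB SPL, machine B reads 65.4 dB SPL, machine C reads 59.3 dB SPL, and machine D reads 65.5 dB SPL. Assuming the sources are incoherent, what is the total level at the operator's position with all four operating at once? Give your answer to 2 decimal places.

Add the sources as powers (linear), then convert back to dB:
L_total = 10·log₁₀(10^(68.9/10) + 10^(65.4/10) + 10^(59.3/10) + 10^(65.5/10)) = 10·log₁₀(15630000) = 71.94 dB SPL.

71.94 dB SPL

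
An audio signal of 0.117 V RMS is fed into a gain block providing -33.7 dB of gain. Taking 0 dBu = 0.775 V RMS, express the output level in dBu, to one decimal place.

-50.1 dBu

Input level: 20·log₁₀(0.117/0.775) = -16.42 dBu.
Output: -16.42 − 33.7 = -50.1 dBu.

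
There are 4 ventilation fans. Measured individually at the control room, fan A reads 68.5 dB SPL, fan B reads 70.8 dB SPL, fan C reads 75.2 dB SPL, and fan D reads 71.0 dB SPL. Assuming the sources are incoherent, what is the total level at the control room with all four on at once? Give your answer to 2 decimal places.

78.12 dB SPL

Incoherent sources sum as intensities:
L_total = 10·log₁₀(10^(68.5/10) + 10^(70.8/10) + 10^(75.2/10) + 10^(71.0/10)) = 10·log₁₀(64800000) = 78.12 dB SPL.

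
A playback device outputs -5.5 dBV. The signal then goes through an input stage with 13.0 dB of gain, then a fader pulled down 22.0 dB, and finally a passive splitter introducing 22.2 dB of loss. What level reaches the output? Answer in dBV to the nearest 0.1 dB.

-36.7 dBV

In dB, series stages simply add:
-5.5 + 13.0 − 22.0 − 22.2 = -36.7 dBV.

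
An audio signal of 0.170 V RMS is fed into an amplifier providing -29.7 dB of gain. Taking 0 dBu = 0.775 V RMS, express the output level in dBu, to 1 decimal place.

-42.9 dBu

Input level: 20·log₁₀(0.170/0.775) = -13.18 dBu.
Output: -13.18 − 29.7 = -42.9 dBu.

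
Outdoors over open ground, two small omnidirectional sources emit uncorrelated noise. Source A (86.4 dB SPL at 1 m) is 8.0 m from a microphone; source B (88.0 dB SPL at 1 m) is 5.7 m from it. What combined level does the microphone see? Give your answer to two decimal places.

At the listener: L_A = 86.4 − 20·log₁₀(8.0) = 68.338 dB; L_B = 88.0 − 20·log₁₀(5.7) = 72.883 dB.
Combined: 10·log₁₀(10^(68.338/10)+10^(72.883/10)) = 74.19 dB SPL.

74.19 dB SPL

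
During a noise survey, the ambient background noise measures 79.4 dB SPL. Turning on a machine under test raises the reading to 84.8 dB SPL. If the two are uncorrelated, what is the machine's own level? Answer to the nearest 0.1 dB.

83.3 dB SPL

Subtract intensities: L_src = 10·log₁₀(10^(L_total/10) − 10^(L_bg/10)).
L_src = 10·log₁₀(10^(84.8/10) − 10^(79.4/10)) = 10·log₁₀(214900000) = 83.3 dB SPL.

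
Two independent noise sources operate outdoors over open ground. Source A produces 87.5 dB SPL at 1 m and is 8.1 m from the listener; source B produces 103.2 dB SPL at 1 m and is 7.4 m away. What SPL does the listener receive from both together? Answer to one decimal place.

85.9 dB SPL

At the listener: L_A = 87.5 − 20·log₁₀(8.1) = 69.33 dB; L_B = 103.2 − 20·log₁₀(7.4) = 85.82 dB.
Combined: 10·log₁₀(10^(69.33/10)+10^(85.82/10)) = 85.9 dB SPL.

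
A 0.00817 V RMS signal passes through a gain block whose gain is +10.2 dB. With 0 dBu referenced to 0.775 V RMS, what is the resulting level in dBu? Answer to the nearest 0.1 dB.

-29.3 dBu

Input level: 20·log₁₀(0.00817/0.775) = -39.54 dBu.
Output: -39.54 + 10.2 = -29.3 dBu.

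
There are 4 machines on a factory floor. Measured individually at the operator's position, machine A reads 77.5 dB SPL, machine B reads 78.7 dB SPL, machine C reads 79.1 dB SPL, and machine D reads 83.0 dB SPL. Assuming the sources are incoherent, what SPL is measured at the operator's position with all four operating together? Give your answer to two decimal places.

Add the sources as powers (linear), then convert back to dB:
L_total = 10·log₁₀(10^(77.5/10) + 10^(78.7/10) + 10^(79.1/10) + 10^(83.0/10)) = 10·log₁₀(411200000) = 86.14 dB SPL.

86.14 dB SPL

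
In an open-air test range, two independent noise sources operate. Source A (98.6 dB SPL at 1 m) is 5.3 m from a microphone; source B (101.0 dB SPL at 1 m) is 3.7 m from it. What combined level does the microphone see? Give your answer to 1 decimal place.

90.7 dB SPL

At the listener: L_A = 98.6 − 20·log₁₀(5.3) = 84.11 dB; L_B = 101.0 − 20·log₁₀(3.7) = 89.64 dB.
Combined: 10·log₁₀(10^(84.11/10)+10^(89.64/10)) = 90.7 dB SPL.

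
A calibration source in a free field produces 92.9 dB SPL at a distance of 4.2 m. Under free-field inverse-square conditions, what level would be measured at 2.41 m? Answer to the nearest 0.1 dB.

Free-field point source: level drops by 20·log₁₀ of the distance ratio.
ΔL = −20·log₁₀(2.41/4.2) = 4.82 dB, so L₂ = 92.9 + (4.82) = 97.7 dB SPL.

97.7 dB SPL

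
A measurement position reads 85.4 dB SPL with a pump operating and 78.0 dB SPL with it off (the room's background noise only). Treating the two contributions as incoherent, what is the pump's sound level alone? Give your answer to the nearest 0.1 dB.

Subtract intensities: L_src = 10·log₁₀(10^(L_total/10) − 10^(L_bg/10)).
L_src = 10·log₁₀(10^(85.4/10) − 10^(78.0/10)) = 10·log₁₀(283600000) = 84.5 dB SPL.

84.5 dB SPL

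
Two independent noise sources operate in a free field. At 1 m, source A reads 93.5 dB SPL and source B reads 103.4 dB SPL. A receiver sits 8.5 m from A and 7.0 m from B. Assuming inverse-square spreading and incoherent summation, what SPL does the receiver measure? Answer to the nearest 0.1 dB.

86.8 dB SPL

At the listener: L_A = 93.5 − 20·log₁₀(8.5) = 74.91 dB; L_B = 103.4 − 20·log₁₀(7.0) = 86.50 dB.
Combined: 10·log₁₀(10^(74.91/10)+10^(86.50/10)) = 86.8 dB SPL.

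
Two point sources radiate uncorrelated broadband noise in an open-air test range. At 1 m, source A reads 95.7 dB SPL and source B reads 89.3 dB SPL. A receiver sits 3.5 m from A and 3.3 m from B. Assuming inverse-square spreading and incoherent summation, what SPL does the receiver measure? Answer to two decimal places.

85.81 dB SPL

At the listener: L_A = 95.7 − 20·log₁₀(3.5) = 84.819 dB; L_B = 89.3 − 20·log₁₀(3.3) = 78.930 dB.
Combined: 10·log₁₀(10^(84.819/10)+10^(78.930/10)) = 85.81 dB SPL.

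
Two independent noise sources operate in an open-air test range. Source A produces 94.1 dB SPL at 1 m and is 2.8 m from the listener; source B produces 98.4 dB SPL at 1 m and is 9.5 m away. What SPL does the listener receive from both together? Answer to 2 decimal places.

86.07 dB SPL

At the listener: L_A = 94.1 − 20·log₁₀(2.8) = 85.157 dB; L_B = 98.4 − 20·log₁₀(9.5) = 78.846 dB.
Combined: 10·log₁₀(10^(85.157/10)+10^(78.846/10)) = 86.07 dB SPL.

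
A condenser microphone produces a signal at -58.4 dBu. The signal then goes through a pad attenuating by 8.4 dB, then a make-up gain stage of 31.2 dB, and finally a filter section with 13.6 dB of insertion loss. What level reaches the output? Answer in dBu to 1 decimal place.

Cascaded gains and losses add directly in dB.
-58.4 − 8.4 + 31.2 − 13.6 = -49.2 dBu.

-49.2 dBu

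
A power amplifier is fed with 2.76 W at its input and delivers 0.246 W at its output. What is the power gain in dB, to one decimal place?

-10.5 dB

Power ratio → dB uses the 10·log₁₀ form:
10·log₁₀(0.246/2.76) = 10·log₁₀(0.08913) = -10.5 dB.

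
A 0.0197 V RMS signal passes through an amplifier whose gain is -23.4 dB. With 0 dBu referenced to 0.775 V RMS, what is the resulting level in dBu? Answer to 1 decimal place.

Input level: 20·log₁₀(0.0197/0.775) = -31.90 dBu.
Output: -31.90 − 23.4 = -55.3 dBu.

-55.3 dBu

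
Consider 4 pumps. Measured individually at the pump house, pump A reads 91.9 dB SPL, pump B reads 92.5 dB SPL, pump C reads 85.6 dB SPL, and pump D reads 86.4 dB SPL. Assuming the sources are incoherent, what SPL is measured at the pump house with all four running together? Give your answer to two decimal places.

Uncorrelated sources add in intensity (power), not in dB.
L_total = 10·log₁₀(10^(91.9/10) + 10^(92.5/10) + 10^(85.6/10) + 10^(86.4/10)) = 10·log₁₀(4127000000) = 96.16 dB SPL.

96.16 dB SPL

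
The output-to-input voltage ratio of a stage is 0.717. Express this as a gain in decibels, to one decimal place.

Voltage is an amplitude quantity, so gain = 20·log₁₀(V_out/V_in).
20·log₁₀(0.717) = -2.9 dB.

-2.9 dB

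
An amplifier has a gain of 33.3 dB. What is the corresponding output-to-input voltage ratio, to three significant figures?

46.2

Voltage ratio = 10^(dB/20).
10^(33.3/20) = 10^(1.665) = 46.2.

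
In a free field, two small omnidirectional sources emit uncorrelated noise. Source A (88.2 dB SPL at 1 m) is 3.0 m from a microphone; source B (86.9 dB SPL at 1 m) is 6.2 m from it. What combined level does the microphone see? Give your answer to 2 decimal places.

79.35 dB SPL

At the listener: L_A = 88.2 − 20·log₁₀(3.0) = 78.658 dB; L_B = 86.9 − 20·log₁₀(6.2) = 71.052 dB.
Combined: 10·log₁₀(10^(78.658/10)+10^(71.052/10)) = 79.35 dB SPL.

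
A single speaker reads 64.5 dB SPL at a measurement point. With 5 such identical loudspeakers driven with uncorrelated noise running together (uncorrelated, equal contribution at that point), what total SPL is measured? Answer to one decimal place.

71.5 dB SPL

5 equal incoherent sources raise the level by 10·log₁₀(5) = 6.99 dB.
L_total = 64.5 + 6.99 = 71.5 dB SPL.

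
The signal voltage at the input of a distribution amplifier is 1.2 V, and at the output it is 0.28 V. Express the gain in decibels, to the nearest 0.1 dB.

-12.6 dB

For a voltage ratio, dB = 20·log₁₀(V₂/V₁).
20·log₁₀(0.28/1.2) = 20·log₁₀(0.2333) = -12.6 dB.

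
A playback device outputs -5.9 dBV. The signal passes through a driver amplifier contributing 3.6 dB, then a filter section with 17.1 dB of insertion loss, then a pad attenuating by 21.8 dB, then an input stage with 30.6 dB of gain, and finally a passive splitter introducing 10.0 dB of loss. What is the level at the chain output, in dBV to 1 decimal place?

-20.6 dBV

In dB, series stages simply add:
-5.9 + 3.6 − 17.1 − 21.8 + 30.6 − 10.0 = -20.6 dBV.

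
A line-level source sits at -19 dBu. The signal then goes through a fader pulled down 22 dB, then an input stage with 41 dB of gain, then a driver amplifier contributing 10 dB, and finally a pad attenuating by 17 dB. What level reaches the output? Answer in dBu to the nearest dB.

Cascaded gains and losses add directly in dB.
-19 − 22 + 41 + 10 − 17 = -7 dBu.

-7 dBu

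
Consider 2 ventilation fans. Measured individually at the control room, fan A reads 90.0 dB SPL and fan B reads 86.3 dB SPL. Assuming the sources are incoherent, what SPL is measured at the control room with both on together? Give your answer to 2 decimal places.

91.54 dB SPL

Uncorrelated sources add in intensity (power), not in dB.
L_total = 10·log₁₀(10^(90.0/10) + 10^(86.3/10)) = 10·log₁₀(1427000000) = 91.54 dB SPL.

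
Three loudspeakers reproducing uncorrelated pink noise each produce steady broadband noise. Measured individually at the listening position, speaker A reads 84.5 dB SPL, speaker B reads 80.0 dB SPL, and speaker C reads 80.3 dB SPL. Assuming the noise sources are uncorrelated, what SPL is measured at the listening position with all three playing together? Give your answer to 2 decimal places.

Uncorrelated sources add in intensity (power), not in dB.
L_total = 10·log₁₀(10^(84.5/10) + 10^(80.0/10) + 10^(80.3/10)) = 10·log₁₀(489000000) = 86.89 dB SPL.

86.89 dB SPL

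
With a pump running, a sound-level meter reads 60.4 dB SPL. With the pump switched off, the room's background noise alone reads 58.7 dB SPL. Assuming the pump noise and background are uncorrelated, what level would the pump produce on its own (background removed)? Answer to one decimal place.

Background correction is a power subtraction:
L_src = 10·log₁₀(10^(60.4/10) − 10^(58.7/10)) = 10·log₁₀(355200) = 55.5 dB SPL.

55.5 dB SPL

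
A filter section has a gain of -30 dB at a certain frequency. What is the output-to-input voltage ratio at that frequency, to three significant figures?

Voltage ratio = 10^(dB/20).
10^(-30/20) = 10^(-1.500) = 0.0316.

0.0316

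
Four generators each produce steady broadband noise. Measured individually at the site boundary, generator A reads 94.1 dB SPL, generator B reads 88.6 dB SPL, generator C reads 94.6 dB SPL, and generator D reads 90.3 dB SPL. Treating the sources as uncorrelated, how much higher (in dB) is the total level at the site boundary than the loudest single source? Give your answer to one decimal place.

Add the sources as powers (linear), then convert back to dB:
L_total = 10·log₁₀(10^(94.1/10) + 10^(88.6/10) + 10^(94.6/10) + 10^(90.3/10)) = 98.60 dB SPL.
Excess over the loudest (94.6 dB): 98.60 − 94.6 = 4.0 dB.

4.0 dB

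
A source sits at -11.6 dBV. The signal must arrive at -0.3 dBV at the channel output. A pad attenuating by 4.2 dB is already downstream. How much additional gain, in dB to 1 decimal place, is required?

The required make-up gain is the shortfall in the dB sum.
G = -0.3 − (-11.6) + 4.2 = 15.5 dB.

15.5 dB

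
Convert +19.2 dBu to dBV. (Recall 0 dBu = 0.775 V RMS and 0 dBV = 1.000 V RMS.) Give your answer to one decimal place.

+17.0 dBV

The offset between the scales is 20·log₁₀(0.775/1.000) = −2.214 dB.
So dBV = +19.2 − 2.214 = +17.0 dBV.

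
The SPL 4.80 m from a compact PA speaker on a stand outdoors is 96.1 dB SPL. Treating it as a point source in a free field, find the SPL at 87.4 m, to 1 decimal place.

For a point source in a free field, ΔL = −20·log₁₀(d₂/d₁).
ΔL = −20·log₁₀(87.4/4.80) = -25.21 dB, so L₂ = 96.1 + (-25.21) = 70.9 dB SPL.

70.9 dB SPL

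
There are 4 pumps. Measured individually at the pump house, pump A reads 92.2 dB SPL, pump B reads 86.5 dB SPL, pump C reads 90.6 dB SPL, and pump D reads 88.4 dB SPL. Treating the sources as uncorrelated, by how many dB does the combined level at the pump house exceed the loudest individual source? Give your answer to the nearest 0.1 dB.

Uncorrelated sources add in intensity (power), not in dB.
L_total = 10·log₁₀(10^(92.2/10) + 10^(86.5/10) + 10^(90.6/10) + 10^(88.4/10)) = 95.96 dB SPL.
Excess over the loudest (92.2 dB): 95.96 − 92.2 = 3.8 dB.

3.8 dB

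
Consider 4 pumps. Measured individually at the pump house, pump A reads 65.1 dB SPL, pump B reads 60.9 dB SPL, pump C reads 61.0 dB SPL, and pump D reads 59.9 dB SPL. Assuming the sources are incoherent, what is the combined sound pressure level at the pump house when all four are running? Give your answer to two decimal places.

68.26 dB SPL

Add the sources as powers (linear), then convert back to dB:
L_total = 10·log₁₀(10^(65.1/10) + 10^(60.9/10) + 10^(61.0/10) + 10^(59.9/10)) = 10·log₁₀(6702000) = 68.26 dB SPL.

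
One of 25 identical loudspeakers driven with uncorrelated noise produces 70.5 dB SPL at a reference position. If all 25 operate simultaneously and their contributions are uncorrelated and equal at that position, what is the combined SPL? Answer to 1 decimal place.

25 equal incoherent sources raise the level by 10·log₁₀(25) = 13.98 dB.
L_total = 70.5 + 13.98 = 84.5 dB SPL.

84.5 dB SPL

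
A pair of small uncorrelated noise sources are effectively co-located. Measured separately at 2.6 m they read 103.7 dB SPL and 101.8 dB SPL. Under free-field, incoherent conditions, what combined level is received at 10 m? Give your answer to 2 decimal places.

Combined at 2.6 m: 10·log₁₀(10^(103.7/10)+10^(101.8/10)) = 105.863 dB SPL.
Then apply −20·log₁₀(10/2.6) = -11.701 dB → 94.16 dB SPL.

94.16 dB SPL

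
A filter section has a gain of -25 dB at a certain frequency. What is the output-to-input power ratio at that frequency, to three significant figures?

Power ratio = 10^(dB/10).
10^(-25/10) = 10^(-2.500) = 0.00316.

0.00316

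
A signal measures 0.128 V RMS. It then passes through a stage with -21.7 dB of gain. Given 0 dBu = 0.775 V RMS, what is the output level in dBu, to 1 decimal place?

Input level: 20·log₁₀(0.128/0.775) = -15.64 dBu.
Output: -15.64 − 21.7 = -37.3 dBu.

-37.3 dBu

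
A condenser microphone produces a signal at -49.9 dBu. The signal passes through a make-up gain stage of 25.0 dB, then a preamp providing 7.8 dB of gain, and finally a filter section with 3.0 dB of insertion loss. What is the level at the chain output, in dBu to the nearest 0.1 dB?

-20.1 dBu

Gain stages sum in dB:
-49.9 + 25.0 + 7.8 − 3.0 = -20.1 dBu.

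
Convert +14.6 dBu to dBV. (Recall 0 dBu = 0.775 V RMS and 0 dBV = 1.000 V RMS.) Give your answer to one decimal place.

The offset between the scales is 20·log₁₀(0.775/1.000) = −2.214 dB.
So dBV = +14.6 − 2.214 = +12.4 dBV.

+12.4 dBV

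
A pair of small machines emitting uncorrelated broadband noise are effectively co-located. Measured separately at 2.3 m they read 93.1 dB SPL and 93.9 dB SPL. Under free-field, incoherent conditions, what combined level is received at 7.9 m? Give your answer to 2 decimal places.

85.81 dB SPL

Combined at 2.3 m: 10·log₁₀(10^(93.1/10)+10^(93.9/10)) = 96.529 dB SPL.
Then apply −20·log₁₀(7.9/2.3) = -10.718 dB → 85.81 dB SPL.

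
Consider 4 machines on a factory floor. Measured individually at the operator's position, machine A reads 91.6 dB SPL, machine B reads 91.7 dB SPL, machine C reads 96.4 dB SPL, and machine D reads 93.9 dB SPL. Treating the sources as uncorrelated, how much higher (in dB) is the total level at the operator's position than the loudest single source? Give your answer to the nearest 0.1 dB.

3.5 dB

Incoherent sources sum as intensities:
L_total = 10·log₁₀(10^(91.6/10) + 10^(91.7/10) + 10^(96.4/10) + 10^(93.9/10)) = 99.89 dB SPL.
Excess over the loudest (96.4 dB): 99.89 − 96.4 = 3.5 dB.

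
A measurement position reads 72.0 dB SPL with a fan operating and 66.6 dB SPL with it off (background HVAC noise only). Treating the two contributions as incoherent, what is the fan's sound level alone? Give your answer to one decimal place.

Subtract intensities: L_src = 10·log₁₀(10^(L_total/10) − 10^(L_bg/10)).
L_src = 10·log₁₀(10^(72.0/10) − 10^(66.6/10)) = 10·log₁₀(11280000) = 70.5 dB SPL.

70.5 dB SPL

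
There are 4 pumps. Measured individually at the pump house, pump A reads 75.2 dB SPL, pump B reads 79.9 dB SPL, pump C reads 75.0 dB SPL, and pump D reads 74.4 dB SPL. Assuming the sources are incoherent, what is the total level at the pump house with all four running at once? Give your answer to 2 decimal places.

82.79 dB SPL

Add the sources as powers (linear), then convert back to dB:
L_total = 10·log₁₀(10^(75.2/10) + 10^(79.9/10) + 10^(75.0/10) + 10^(74.4/10)) = 10·log₁₀(190000000) = 82.79 dB SPL.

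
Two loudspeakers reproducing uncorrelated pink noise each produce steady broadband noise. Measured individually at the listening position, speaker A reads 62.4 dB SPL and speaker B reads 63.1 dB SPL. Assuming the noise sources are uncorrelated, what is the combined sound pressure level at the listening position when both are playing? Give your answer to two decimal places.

Uncorrelated sources add in intensity (power), not in dB.
L_total = 10·log₁₀(10^(62.4/10) + 10^(63.1/10)) = 10·log₁₀(3780000) = 65.77 dB SPL.

65.77 dB SPL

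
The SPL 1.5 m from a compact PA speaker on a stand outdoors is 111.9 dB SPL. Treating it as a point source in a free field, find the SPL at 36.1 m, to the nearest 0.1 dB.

84.3 dB SPL

Free-field point source: level drops by 20·log₁₀ of the distance ratio.
ΔL = −20·log₁₀(36.1/1.5) = -27.63 dB, so L₂ = 111.9 + (-27.63) = 84.3 dB SPL.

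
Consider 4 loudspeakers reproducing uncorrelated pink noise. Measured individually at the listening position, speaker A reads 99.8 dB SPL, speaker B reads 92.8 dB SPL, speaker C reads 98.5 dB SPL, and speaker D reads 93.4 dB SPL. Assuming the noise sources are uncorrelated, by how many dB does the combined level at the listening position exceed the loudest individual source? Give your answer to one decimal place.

Add the sources as powers (linear), then convert back to dB:
L_total = 10·log₁₀(10^(99.8/10) + 10^(92.8/10) + 10^(98.5/10) + 10^(93.4/10)) = 103.16 dB SPL.
Excess over the loudest (99.8 dB): 103.16 − 99.8 = 3.4 dB.

3.4 dB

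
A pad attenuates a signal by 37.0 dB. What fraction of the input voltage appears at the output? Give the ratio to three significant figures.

0.0141

Voltage ratio = 10^(dB/20).
10^(-37.0/20) = 10^(-1.850) = 0.0141.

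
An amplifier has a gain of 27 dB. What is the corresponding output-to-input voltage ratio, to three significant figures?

22.4

Voltage ratio = 10^(dB/20).
10^(27/20) = 10^(1.350) = 22.4.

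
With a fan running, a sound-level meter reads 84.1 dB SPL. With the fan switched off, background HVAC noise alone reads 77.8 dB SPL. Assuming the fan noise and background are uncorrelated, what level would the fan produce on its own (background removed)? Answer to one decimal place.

Background correction is a power subtraction:
L_src = 10·log₁₀(10^(84.1/10) − 10^(77.8/10)) = 10·log₁₀(196800000) = 82.9 dB SPL.

82.9 dB SPL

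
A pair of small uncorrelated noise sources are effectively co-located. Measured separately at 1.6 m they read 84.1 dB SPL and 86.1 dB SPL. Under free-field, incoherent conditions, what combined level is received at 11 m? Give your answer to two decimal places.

71.48 dB SPL

Combined at 1.6 m: 10·log₁₀(10^(84.1/10)+10^(86.1/10)) = 88.224 dB SPL.
Then apply −20·log₁₀(11/1.6) = -16.745 dB → 71.48 dB SPL.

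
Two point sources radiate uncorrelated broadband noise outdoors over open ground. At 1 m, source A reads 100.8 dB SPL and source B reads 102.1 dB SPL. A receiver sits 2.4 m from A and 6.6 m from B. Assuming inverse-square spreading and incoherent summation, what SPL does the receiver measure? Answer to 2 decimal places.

93.91 dB SPL

At the listener: L_A = 100.8 − 20·log₁₀(2.4) = 93.196 dB; L_B = 102.1 − 20·log₁₀(6.6) = 85.709 dB.
Combined: 10·log₁₀(10^(93.196/10)+10^(85.709/10)) = 93.91 dB SPL.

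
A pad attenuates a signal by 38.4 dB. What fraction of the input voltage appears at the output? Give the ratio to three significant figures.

Voltage ratio = 10^(dB/20).
10^(-38.4/20) = 10^(-1.920) = 0.0120.

0.0120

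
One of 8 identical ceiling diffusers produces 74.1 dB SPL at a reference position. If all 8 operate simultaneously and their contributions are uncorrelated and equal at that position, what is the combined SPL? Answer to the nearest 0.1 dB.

83.1 dB SPL

8 equal incoherent sources raise the level by 10·log₁₀(8) = 9.03 dB.
L_total = 74.1 + 9.03 = 83.1 dB SPL.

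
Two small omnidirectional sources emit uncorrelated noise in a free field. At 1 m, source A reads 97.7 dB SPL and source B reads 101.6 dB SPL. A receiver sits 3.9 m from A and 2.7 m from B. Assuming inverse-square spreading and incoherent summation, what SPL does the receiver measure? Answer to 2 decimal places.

At the listener: L_A = 97.7 − 20·log₁₀(3.9) = 85.879 dB; L_B = 101.6 − 20·log₁₀(2.7) = 92.973 dB.
Combined: 10·log₁₀(10^(85.879/10)+10^(92.973/10)) = 93.75 dB SPL.

93.75 dB SPL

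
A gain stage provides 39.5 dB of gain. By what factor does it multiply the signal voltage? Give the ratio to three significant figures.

94.4

Voltage ratio = 10^(dB/20).
10^(39.5/20) = 10^(1.975) = 94.4.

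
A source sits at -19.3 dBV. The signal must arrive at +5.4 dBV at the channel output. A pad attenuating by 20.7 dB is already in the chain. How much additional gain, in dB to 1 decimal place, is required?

The required make-up gain is the shortfall in the dB sum.
G = +5.4 − (-19.3) + 20.7 = 45.4 dB.

45.4 dB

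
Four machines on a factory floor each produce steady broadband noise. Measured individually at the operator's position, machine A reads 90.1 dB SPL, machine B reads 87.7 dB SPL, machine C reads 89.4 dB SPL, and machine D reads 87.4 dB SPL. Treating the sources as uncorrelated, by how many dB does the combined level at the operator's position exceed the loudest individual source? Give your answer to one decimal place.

4.7 dB

Incoherent sources sum as intensities:
L_total = 10·log₁₀(10^(90.1/10) + 10^(87.7/10) + 10^(89.4/10) + 10^(87.4/10)) = 94.82 dB SPL.
Excess over the loudest (90.1 dB): 94.82 − 90.1 = 4.7 dB.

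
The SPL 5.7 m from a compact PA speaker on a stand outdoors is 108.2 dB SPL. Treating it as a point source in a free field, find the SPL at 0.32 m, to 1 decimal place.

133.2 dB SPL

For a point source in a free field, ΔL = −20·log₁₀(d₂/d₁).
ΔL = −20·log₁₀(0.32/5.7) = 25.01 dB, so L₂ = 108.2 + (25.01) = 133.2 dB SPL.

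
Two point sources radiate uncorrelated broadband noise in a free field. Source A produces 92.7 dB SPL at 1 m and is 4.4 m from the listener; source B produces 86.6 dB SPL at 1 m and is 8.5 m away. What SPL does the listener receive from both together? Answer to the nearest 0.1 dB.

At the listener: L_A = 92.7 − 20·log₁₀(4.4) = 79.83 dB; L_B = 86.6 − 20·log₁₀(8.5) = 68.01 dB.
Combined: 10·log₁₀(10^(79.83/10)+10^(68.01/10)) = 80.1 dB SPL.

80.1 dB SPL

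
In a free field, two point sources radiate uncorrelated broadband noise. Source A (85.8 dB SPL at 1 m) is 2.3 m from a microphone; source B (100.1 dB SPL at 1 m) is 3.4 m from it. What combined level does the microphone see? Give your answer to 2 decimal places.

89.81 dB SPL

At the listener: L_A = 85.8 − 20·log₁₀(2.3) = 78.565 dB; L_B = 100.1 − 20·log₁₀(3.4) = 89.470 dB.
Combined: 10·log₁₀(10^(78.565/10)+10^(89.470/10)) = 89.81 dB SPL.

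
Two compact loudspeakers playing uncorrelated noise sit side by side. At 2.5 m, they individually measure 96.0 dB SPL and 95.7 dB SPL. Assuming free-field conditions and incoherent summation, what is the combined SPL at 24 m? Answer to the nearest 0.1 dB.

79.2 dB SPL

Combined at 2.5 m: 10·log₁₀(10^(96.0/10)+10^(95.7/10)) = 98.86 dB SPL.
Then apply −20·log₁₀(24/2.5) = -19.65 dB → 79.2 dB SPL.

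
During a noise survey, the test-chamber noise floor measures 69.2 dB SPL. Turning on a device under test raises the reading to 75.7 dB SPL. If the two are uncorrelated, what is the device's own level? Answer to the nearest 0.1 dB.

Remove the background by subtracting linear intensities:
L_src = 10·log₁₀(10^(75.7/10) − 10^(69.2/10)) = 10·log₁₀(28840000) = 74.6 dB SPL.

74.6 dB SPL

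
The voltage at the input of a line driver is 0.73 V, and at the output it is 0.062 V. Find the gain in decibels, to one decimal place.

Voltage ratio → dB uses the 20·log₁₀ form:
20·log₁₀(0.062/0.73) = 20·log₁₀(0.08493) = -21.4 dB.

-21.4 dB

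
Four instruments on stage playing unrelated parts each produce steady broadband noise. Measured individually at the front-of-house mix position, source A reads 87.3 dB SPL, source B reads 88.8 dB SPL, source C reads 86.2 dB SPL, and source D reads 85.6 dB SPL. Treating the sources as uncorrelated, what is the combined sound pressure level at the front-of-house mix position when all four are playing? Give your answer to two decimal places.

93.17 dB SPL

Incoherent sources sum as intensities:
L_total = 10·log₁₀(10^(87.3/10) + 10^(88.8/10) + 10^(86.2/10) + 10^(85.6/10)) = 10·log₁₀(2076000000) = 93.17 dB SPL.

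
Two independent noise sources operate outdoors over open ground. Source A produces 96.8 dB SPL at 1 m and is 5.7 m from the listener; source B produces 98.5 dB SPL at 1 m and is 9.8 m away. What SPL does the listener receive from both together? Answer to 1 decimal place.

83.4 dB SPL

At the listener: L_A = 96.8 − 20·log₁₀(5.7) = 81.68 dB; L_B = 98.5 − 20·log₁₀(9.8) = 78.68 dB.
Combined: 10·log₁₀(10^(81.68/10)+10^(78.68/10)) = 83.4 dB SPL.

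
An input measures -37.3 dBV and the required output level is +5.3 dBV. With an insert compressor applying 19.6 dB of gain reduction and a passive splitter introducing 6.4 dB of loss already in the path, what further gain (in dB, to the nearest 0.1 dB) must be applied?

The required make-up gain is the shortfall in the dB sum.
G = +5.3 − (-37.3) + 19.6 + 6.4 = 68.6 dB.

68.6 dB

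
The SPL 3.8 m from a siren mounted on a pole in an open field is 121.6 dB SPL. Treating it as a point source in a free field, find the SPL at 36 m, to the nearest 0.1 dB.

For a point source in a free field, ΔL = −20·log₁₀(d₂/d₁).
ΔL = −20·log₁₀(36/3.8) = -19.53 dB, so L₂ = 121.6 + (-19.53) = 102.1 dB SPL.

102.1 dB SPL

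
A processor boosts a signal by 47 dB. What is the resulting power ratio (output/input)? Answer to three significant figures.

Power ratio = 10^(dB/10).
10^(47/10) = 10^(4.700) = 50100.

50100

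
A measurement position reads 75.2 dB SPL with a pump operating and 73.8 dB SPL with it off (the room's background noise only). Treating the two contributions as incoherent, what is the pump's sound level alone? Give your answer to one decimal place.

Subtract intensities: L_src = 10·log₁₀(10^(L_total/10) − 10^(L_bg/10)).
L_src = 10·log₁₀(10^(75.2/10) − 10^(73.8/10)) = 10·log₁₀(9125000) = 69.6 dB SPL.

69.6 dB SPL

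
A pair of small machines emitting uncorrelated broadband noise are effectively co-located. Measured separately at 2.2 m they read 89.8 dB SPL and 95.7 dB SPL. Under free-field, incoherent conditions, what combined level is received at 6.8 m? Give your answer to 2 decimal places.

86.89 dB SPL

Combined at 2.2 m: 10·log₁₀(10^(89.8/10)+10^(95.7/10)) = 96.693 dB SPL.
Then apply −20·log₁₀(6.8/2.2) = -9.802 dB → 86.89 dB SPL.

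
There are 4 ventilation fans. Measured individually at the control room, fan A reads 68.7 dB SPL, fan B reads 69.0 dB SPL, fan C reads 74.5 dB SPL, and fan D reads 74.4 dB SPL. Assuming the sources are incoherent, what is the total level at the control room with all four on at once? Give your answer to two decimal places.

78.52 dB SPL

Incoherent sources sum as intensities:
L_total = 10·log₁₀(10^(68.7/10) + 10^(69.0/10) + 10^(74.5/10) + 10^(74.4/10)) = 10·log₁₀(71080000) = 78.52 dB SPL.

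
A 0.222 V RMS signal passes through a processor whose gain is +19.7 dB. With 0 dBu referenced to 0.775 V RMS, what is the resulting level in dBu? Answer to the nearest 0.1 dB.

Input level: 20·log₁₀(0.222/0.775) = -10.86 dBu.
Output: -10.86 + 19.7 = +8.8 dBu.

+8.8 dBu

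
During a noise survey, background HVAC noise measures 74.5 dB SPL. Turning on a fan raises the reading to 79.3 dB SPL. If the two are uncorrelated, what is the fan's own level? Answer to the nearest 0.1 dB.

77.6 dB SPL

Background correction is a power subtraction:
L_src = 10·log₁₀(10^(79.3/10) − 10^(74.5/10)) = 10·log₁₀(56930000) = 77.6 dB SPL.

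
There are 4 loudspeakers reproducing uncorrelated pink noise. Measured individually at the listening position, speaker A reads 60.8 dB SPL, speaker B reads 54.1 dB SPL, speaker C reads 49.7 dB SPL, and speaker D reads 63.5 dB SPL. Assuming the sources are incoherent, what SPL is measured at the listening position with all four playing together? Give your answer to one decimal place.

65.8 dB SPL

Uncorrelated sources add in intensity (power), not in dB.
L_total = 10·log₁₀(10^(60.8/10) + 10^(54.1/10) + 10^(49.7/10) + 10^(63.5/10)) = 10·log₁₀(3791000) = 65.8 dB SPL.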